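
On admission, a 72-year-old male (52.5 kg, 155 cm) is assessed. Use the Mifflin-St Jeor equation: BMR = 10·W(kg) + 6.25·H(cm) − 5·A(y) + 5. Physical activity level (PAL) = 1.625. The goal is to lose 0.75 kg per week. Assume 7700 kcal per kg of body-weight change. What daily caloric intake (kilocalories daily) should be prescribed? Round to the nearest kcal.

Mifflin-St Jeor (male): BMR = 10(52.5) + 6.25(155) − 5(72) + 5 = 525 + 968.75 − 360 + 5 = 1138.75 kcal/day.
TEE = 1138.75 × 1.625 = 1850.4688 kcal/day.
Required daily deficit = 0.75 × 7700 ÷ 7 = 825 kcal/day.
Target intake = 1850.4688 − 825 = 1025.4688 kcal/day.

1025 kilocalories daily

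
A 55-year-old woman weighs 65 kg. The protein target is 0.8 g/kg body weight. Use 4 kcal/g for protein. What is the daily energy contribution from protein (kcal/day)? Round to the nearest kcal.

208 kcal/day

Protein = 0.8 g/kg × 65 kg = 52 g/day.
Protein energy = 52 g × 4 kcal/g = 208 kcal/day.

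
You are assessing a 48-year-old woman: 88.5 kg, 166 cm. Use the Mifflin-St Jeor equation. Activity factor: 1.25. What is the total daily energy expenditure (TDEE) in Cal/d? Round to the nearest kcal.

Mifflin-St Jeor (female): BMR = 10(88.5) + 6.25(166) − 5(48) − 161 = 885 + 1037.5 − 240 − 161 = 1521.5 kcal/day.
TEE = BMR × activity factor = 1521.5 × 1.25 = 1901.875 kcal/day.

1902 Cal/d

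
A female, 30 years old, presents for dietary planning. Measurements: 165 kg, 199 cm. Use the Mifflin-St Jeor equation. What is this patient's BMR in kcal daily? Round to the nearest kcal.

2583 kcal daily

Mifflin-St Jeor (female): BMR = 10(165) + 6.25(199) − 5(30) − 161 = 1650 + 1243.75 − 150 − 161 = 2582.75 kcal/day.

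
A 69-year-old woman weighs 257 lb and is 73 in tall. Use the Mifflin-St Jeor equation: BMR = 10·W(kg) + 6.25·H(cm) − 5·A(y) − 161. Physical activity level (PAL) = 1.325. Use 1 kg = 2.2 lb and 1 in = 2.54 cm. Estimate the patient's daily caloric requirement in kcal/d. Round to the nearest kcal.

Convert to metric: weight = 257 ÷ 2.2 = 116.8182 kg; height = 73 × 2.54 = 185.42 cm.
Mifflin-St Jeor (female): BMR = 10(116.8182) + 6.25(185.42) − 5(69) − 161 = 1168.1818 + 1158.875 − 345 − 161 = 1821.0568 kcal/day.
TEE = BMR × activity factor = 1821.0568 × 1.325 = 2412.9003 kcal/day.

2413 kcal/d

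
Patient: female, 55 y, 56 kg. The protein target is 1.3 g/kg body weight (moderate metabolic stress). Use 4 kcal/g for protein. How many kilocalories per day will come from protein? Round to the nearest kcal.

291 kcal/day

Protein = 1.3 g/kg × 56 kg = 72.8 g/day.
Protein energy = 72.8 g × 4 kcal/g = 291.2 kcal/day.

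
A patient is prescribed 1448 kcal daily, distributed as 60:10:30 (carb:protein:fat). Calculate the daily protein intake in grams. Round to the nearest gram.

Protein energy = 10% × 1448 = 144.8 kcal.
At 4 kcal/g: 144.8 ÷ 4 = 36.2 g.

36 g/day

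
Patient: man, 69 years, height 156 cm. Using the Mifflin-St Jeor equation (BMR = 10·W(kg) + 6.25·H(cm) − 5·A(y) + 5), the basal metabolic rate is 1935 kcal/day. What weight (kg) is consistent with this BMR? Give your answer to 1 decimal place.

130.0 kg

1935 = 10·W + 6.25(156) − 5(69) + 5
10·W = 1935 − 635 = 1300, so W = 130 kg.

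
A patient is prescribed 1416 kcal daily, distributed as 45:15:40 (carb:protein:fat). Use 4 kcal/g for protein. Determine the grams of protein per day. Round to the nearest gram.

Protein energy = 15% × 1416 = 212.4 kcal.
At 4 kcal/g: 212.4 ÷ 4 = 53.1 g.

53 g/day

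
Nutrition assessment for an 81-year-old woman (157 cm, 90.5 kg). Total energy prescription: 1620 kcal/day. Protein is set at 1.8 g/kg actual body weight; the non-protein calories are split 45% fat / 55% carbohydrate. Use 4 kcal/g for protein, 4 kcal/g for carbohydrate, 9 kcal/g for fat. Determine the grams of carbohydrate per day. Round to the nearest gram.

133 g/day

Protein = 1.8 × 90.5 = 162.9 g → 162.9 × 4 = 651.6 kcal.
Non-protein calories = 1620 − 651.6 = 968.4 kcal.
Fat: 45% × 968.4 = 435.78 kcal; carbohydrate: 532.62 kcal.
Carbohydrate: 532.62 kcal ÷ 4 kcal/g = 133.155 g.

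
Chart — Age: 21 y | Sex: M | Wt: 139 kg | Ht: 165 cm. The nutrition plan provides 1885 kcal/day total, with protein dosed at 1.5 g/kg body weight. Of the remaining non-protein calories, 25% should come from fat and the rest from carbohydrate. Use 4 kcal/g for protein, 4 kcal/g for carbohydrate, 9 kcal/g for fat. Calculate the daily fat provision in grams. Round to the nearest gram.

Protein = 1.5 × 139 = 208.5 g → 208.5 × 4 = 834 kcal.
Non-protein calories = 1885 − 834 = 1051 kcal.
Fat: 25% × 1051 = 262.75 kcal; carbohydrate: 788.25 kcal.
Fat: 262.75 kcal ÷ 9 kcal/g = 29.1944 g.

29 g/day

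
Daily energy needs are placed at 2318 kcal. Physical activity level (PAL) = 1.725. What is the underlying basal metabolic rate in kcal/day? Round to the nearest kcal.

1344 kcal/day

BMR = TEE ÷ activity factor = 2318 ÷ 1.725 = 1343.7681 kcal/day.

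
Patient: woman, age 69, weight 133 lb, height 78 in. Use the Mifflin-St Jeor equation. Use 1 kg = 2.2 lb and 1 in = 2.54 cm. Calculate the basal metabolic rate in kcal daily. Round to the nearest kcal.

Convert to metric: weight = 133 ÷ 2.2 = 60.4545 kg; height = 78 × 2.54 = 198.12 cm.
Mifflin-St Jeor (female): BMR = 10(60.4545) + 6.25(198.12) − 5(69) − 161 = 604.5455 + 1238.25 − 345 − 161 = 1336.7955 kcal/day.

1337 kcal daily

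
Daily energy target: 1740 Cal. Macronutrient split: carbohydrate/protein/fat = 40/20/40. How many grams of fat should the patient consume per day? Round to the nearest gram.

Fat energy = 40% × 1740 = 696 kcal.
At 9 kcal/g: 696 ÷ 9 = 77.3333 g.

77 g/day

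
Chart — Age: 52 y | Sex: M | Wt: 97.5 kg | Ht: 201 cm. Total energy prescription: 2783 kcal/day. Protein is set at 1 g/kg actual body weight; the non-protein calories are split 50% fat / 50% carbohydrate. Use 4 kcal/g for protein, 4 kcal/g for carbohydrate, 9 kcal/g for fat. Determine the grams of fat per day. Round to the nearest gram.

Protein = 1 × 97.5 = 97.5 g → 97.5 × 4 = 390 kcal.
Non-protein calories = 2783 − 390 = 2393 kcal.
Fat: 50% × 2393 = 1196.5 kcal; carbohydrate: 1196.5 kcal.
Fat: 1196.5 kcal ÷ 9 kcal/g = 132.9444 g.

133 g/day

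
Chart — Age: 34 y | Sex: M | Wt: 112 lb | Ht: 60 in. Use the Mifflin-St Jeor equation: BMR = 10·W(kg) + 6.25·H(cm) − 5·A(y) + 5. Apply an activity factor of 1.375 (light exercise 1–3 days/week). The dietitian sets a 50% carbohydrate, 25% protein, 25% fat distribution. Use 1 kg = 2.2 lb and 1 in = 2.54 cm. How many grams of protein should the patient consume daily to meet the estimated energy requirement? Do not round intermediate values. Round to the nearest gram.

Convert to metric: weight = 112 ÷ 2.2 = 50.9091 kg; height = 60 × 2.54 = 152.4 cm.
Mifflin-St Jeor (male): BMR = 10(50.9091) + 6.25(152.4) − 5(34) + 5 = 509.0909 + 952.5 − 170 + 5 = 1296.5909 kcal/day.
TEE = 1296.5909 × 1.375 = 1782.8125 kcal/day.
Protein energy = 25% × 1782.8125 = 445.7031 kcal.
Protein = 445.7031 ÷ 4 kcal/g = 111.4258 g.

111 g/day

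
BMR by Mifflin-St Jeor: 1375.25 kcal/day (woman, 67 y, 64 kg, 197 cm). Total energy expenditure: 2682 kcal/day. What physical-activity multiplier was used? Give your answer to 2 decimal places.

1.95

Activity factor = TEE ÷ BMR = 2682 ÷ 1375.25 = 1.95.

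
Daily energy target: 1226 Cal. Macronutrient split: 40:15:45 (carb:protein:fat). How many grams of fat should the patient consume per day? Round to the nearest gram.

61 g/day

Fat energy = 45% × 1226 = 551.7 kcal.
At 9 kcal/g: 551.7 ÷ 9 = 61.3 g.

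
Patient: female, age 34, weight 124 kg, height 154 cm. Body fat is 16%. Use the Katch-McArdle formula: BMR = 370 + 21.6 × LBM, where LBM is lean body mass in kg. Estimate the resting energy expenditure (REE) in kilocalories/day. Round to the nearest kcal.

LBM = 124 × (1 − 0.16) = 104.16 kg. Katch-McArdle: BMR = 370 + 21.6 × 104.16 = 2619.856 kcal/day.

2620 kilocalories/day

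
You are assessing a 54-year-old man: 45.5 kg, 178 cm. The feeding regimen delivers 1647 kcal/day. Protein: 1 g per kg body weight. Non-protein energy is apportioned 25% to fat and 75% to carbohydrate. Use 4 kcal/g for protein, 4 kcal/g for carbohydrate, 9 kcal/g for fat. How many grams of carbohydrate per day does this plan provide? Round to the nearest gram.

Protein = 1 × 45.5 = 45.5 g → 45.5 × 4 = 182 kcal.
Non-protein calories = 1647 − 182 = 1465 kcal.
Fat: 25% × 1465 = 366.25 kcal; carbohydrate: 1098.75 kcal.
Carbohydrate: 1098.75 kcal ÷ 4 kcal/g = 274.6875 g.

275 g/day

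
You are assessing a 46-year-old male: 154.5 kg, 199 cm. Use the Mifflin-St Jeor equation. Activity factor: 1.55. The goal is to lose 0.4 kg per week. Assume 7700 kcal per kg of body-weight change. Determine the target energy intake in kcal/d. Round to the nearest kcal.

3534 kcal/d

Mifflin-St Jeor (male): BMR = 10(154.5) + 6.25(199) − 5(46) + 5 = 1545 + 1243.75 − 230 + 5 = 2563.75 kcal/day.
TEE = 2563.75 × 1.55 = 3973.8125 kcal/day.
Required daily deficit = 0.4 × 7700 ÷ 7 = 440 kcal/day.
Target intake = 3973.8125 − 440 = 3533.8125 kcal/day.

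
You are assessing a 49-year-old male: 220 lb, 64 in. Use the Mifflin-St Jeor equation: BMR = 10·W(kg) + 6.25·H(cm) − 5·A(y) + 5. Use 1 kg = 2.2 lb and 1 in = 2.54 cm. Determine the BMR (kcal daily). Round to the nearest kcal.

Convert to metric: weight = 220 ÷ 2.2 = 100 kg; height = 64 × 2.54 = 162.56 cm.
Mifflin-St Jeor (male): BMR = 10(100) + 6.25(162.56) − 5(49) + 5 = 1000 + 1016 − 245 + 5 = 1776 kcal/day.

1776 kcal daily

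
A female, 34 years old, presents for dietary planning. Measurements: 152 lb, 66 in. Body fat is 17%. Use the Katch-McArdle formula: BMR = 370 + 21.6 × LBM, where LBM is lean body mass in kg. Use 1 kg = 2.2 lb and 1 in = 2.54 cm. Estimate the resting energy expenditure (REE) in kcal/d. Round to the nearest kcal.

Convert to metric: weight = 152 ÷ 2.2 = 69.0909 kg; height = 66 × 2.54 = 167.64 cm.
LBM = 69.0909 × (1 − 0.17) = 57.3455 kg. Katch-McArdle: BMR = 370 + 21.6 × 57.3455 = 1608.6618 kcal/day.

1609 kcal/d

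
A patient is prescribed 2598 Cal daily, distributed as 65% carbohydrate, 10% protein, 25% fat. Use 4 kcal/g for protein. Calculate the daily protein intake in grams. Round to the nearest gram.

65 g/day

Protein energy = 10% × 2598 = 259.8 kcal.
At 4 kcal/g: 259.8 ÷ 4 = 64.95 g.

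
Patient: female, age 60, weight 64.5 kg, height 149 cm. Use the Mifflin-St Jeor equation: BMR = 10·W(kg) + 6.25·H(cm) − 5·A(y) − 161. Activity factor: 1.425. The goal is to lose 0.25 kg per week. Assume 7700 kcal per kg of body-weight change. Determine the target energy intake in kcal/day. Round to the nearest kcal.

Mifflin-St Jeor (female): BMR = 10(64.5) + 6.25(149) − 5(60) − 161 = 645 + 931.25 − 300 − 161 = 1115.25 kcal/day.
TEE = 1115.25 × 1.425 = 1589.2313 kcal/day.
Required daily deficit = 0.25 × 7700 ÷ 7 = 275 kcal/day.
Target intake = 1589.2313 − 275 = 1314.2313 kcal/day.

1314 kcal/day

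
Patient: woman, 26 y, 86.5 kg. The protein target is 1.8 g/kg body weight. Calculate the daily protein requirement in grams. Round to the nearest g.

156 g/day

Protein = 1.8 g/kg × 86.5 kg = 155.7 g/day.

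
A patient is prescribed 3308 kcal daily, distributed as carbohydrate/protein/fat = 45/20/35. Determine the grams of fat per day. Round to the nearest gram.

Fat energy = 35% × 3308 = 1157.8 kcal.
At 9 kcal/g: 1157.8 ÷ 9 = 128.6444 g.

129 g/day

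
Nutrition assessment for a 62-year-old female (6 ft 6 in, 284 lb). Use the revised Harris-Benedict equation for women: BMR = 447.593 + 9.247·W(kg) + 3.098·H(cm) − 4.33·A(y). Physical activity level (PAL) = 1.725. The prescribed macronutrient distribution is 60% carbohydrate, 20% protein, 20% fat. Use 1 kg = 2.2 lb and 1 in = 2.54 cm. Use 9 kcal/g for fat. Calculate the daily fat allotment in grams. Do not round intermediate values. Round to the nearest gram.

76 g/day

Convert to metric: weight = 284 ÷ 2.2 = 129.0909 kg; height = (6×12 + 6) × 2.54 = 78 × 2.54 = 198.12 cm.
Harris-Benedict: BMR = 447.593 + 9.247(129.0909) + 3.098(198.12) − 4.33(62) = 1986.6124 kcal/day.
TEE = 1986.6124 × 1.725 = 3426.9064 kcal/day.
Fat energy = 20% × 3426.9064 = 685.3813 kcal.
Fat = 685.3813 ÷ 9 kcal/g = 76.1535 g.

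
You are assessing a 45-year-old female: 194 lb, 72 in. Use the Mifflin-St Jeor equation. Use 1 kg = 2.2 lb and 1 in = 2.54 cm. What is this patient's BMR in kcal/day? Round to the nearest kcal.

Convert to metric: weight = 194 ÷ 2.2 = 88.1818 kg; height = 72 × 2.54 = 182.88 cm.
Mifflin-St Jeor (female): BMR = 10(88.1818) + 6.25(182.88) − 5(45) − 161 = 881.8182 + 1143 − 225 − 161 = 1638.8182 kcal/day.

1639 kcal/day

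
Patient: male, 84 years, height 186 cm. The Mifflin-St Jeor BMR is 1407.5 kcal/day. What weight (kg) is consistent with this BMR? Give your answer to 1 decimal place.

1407.5 = 10·W + 6.25(186) − 5(84) + 5
10·W = 1407.5 − 747.5 = 660, so W = 66 kg.

66.0 kg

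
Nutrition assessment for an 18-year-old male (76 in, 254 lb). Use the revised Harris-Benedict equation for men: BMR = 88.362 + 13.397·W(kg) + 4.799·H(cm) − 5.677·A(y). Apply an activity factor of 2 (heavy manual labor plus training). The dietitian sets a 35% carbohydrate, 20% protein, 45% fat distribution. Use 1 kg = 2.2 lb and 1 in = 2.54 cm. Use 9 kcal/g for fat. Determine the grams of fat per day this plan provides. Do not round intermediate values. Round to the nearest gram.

Convert to metric: weight = 254 ÷ 2.2 = 115.4545 kg; height = 76 × 2.54 = 193.04 cm.
Harris-Benedict: BMR = 88.362 + 13.397(115.4545) + 4.799(193.04) − 5.677(18) = 2459.3195 kcal/day.
TEE = 2459.3195 × 2 = 4918.639 kcal/day.
Fat energy = 45% × 4918.639 = 2213.3876 kcal.
Fat = 2213.3876 ÷ 9 kcal/g = 245.932 g.

246 g/day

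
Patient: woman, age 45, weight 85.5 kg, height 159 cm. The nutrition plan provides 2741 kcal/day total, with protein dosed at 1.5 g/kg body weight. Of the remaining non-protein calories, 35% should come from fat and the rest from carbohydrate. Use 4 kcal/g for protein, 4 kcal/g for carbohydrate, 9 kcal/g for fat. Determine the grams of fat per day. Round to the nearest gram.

Protein = 1.5 × 85.5 = 128.25 g → 128.25 × 4 = 513 kcal.
Non-protein calories = 2741 − 513 = 2228 kcal.
Fat: 35% × 2228 = 779.8 kcal; carbohydrate: 1448.2 kcal.
Fat: 779.8 kcal ÷ 9 kcal/g = 86.6444 g.

87 g/day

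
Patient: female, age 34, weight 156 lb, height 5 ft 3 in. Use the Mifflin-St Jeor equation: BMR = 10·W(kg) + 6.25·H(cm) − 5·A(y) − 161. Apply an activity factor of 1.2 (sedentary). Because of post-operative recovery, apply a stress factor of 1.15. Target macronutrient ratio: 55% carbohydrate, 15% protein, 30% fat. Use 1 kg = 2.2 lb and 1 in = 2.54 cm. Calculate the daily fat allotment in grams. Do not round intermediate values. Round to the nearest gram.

Convert to metric: weight = 156 ÷ 2.2 = 70.9091 kg; height = (5×12 + 3) × 2.54 = 63 × 2.54 = 160.02 cm.
Mifflin-St Jeor (female): BMR = 10(70.9091) + 6.25(160.02) − 5(34) − 161 = 709.0909 + 1000.125 − 170 − 161 = 1378.2159 kcal/day.
TEE = 1378.2159 × 1.2 = 1653.8591 kcal/day.
With stress factor 1.15: 1653.8591 × 1.15 = 1901.938 kcal/day.
Fat energy = 30% × 1901.938 = 570.5814 kcal.
Fat = 570.5814 ÷ 9 kcal/g = 63.3979 g.

63 g/day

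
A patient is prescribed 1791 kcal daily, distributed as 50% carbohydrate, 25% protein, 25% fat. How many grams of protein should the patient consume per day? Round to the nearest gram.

112 g/day

Protein energy = 25% × 1791 = 447.75 kcal.
At 4 kcal/g: 447.75 ÷ 4 = 111.9375 g.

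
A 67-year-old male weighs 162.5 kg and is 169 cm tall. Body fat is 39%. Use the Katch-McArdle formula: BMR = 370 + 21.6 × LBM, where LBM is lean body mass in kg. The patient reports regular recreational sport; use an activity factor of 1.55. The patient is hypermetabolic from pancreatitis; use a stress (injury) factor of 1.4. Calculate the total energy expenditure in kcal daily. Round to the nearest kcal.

LBM = 162.5 × (1 − 0.39) = 99.125 kg. Katch-McArdle: BMR = 370 + 21.6 × 99.125 = 2511.1 kcal/day.
TEE = BMR × activity factor = 2511.1 × 1.55 = 3892.205 kcal/day.
Apply stress factor: 3892.205 × 1.4 = 5449.087 kcal/day.

5449 kcal daily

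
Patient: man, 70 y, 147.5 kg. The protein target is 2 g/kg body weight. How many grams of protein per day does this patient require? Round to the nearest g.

295 g/day

Protein = 2 g/kg × 147.5 kg = 295 g/day.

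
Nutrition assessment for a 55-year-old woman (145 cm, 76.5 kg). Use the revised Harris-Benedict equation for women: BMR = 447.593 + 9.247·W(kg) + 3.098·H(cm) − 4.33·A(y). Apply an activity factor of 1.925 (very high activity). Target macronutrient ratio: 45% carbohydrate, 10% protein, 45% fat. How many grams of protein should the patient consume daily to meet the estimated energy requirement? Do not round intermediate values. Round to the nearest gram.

66 g/day

Harris-Benedict: BMR = 447.593 + 9.247(76.5) + 3.098(145) − 4.33(55) = 1366.0485 kcal/day.
TEE = 1366.0485 × 1.925 = 2629.6434 kcal/day.
Protein energy = 10% × 2629.6434 = 262.9643 kcal.
Protein = 262.9643 ÷ 4 kcal/g = 65.7411 g.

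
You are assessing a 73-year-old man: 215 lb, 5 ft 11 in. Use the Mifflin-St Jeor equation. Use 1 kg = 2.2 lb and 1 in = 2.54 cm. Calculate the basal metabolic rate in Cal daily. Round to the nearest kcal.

Convert to metric: weight = 215 ÷ 2.2 = 97.7273 kg; height = (5×12 + 11) × 2.54 = 71 × 2.54 = 180.34 cm.
Mifflin-St Jeor (male): BMR = 10(97.7273) + 6.25(180.34) − 5(73) + 5 = 977.2727 + 1127.125 − 365 + 5 = 1744.3977 kcal/day.

1744 Cal daily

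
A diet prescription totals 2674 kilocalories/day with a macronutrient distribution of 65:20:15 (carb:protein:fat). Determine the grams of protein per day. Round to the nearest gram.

134 g/day

Protein energy = 20% × 2674 = 534.8 kcal.
At 4 kcal/g: 534.8 ÷ 4 = 133.7 g.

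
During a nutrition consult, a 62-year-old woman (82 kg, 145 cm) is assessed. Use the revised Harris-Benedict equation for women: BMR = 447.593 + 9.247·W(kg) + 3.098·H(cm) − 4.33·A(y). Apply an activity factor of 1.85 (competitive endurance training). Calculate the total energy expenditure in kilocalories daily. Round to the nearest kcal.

Harris-Benedict: BMR = 447.593 + 9.247(82) + 3.098(145) − 4.33(62) = 1386.597 kcal/day.
TEE = BMR × activity factor = 1386.597 × 1.85 = 2565.2045 kcal/day.

2565 kilocalories daily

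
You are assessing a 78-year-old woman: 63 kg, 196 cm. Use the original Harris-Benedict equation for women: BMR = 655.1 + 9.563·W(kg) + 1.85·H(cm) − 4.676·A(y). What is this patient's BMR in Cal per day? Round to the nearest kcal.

Harris-Benedict: BMR = 655.1 + 9.563(63) + 1.85(196) − 4.676(78) = 1255.441 kcal/day.

1255 Cal per day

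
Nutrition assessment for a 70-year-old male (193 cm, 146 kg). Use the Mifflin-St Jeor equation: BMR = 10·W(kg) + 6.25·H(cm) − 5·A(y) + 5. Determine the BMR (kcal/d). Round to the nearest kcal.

Mifflin-St Jeor (male): BMR = 10(146) + 6.25(193) − 5(70) + 5 = 1460 + 1206.25 − 350 + 5 = 2321.25 kcal/day.

2321 kcal/d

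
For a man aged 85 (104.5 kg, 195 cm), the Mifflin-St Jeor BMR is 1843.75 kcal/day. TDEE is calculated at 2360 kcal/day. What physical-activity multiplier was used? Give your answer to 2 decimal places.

1.28

Activity factor = TEE ÷ BMR = 2360 ÷ 1843.75 = 1.28.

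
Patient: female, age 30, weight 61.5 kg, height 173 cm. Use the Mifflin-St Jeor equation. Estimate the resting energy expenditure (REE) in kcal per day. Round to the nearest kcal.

1385 kcal per day

Mifflin-St Jeor (female): BMR = 10(61.5) + 6.25(173) − 5(30) − 161 = 615 + 1081.25 − 150 − 161 = 1385.25 kcal/day.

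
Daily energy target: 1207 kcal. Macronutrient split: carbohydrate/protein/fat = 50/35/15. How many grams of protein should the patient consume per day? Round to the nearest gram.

106 g/day

Protein energy = 35% × 1207 = 422.45 kcal.
At 4 kcal/g: 422.45 ÷ 4 = 105.6125 g.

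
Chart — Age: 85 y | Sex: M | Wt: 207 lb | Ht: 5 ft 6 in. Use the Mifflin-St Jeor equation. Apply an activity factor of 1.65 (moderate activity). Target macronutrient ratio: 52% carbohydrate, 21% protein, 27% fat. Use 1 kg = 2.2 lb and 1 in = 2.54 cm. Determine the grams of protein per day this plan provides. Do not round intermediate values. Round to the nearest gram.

136 g/day

Convert to metric: weight = 207 ÷ 2.2 = 94.0909 kg; height = (5×12 + 6) × 2.54 = 66 × 2.54 = 167.64 cm.
Mifflin-St Jeor (male): BMR = 10(94.0909) + 6.25(167.64) − 5(85) + 5 = 940.9091 + 1047.75 − 425 + 5 = 1568.6591 kcal/day.
TEE = 1568.6591 × 1.65 = 2588.2875 kcal/day.
Protein energy = 21% × 2588.2875 = 543.5404 kcal.
Protein = 543.5404 ÷ 4 kcal/g = 135.8851 g.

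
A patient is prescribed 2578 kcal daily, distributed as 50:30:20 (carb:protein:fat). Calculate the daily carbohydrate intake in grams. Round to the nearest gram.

Carbohydrate energy = 50% × 2578 = 1289 kcal.
At 4 kcal/g: 1289 ÷ 4 = 322.25 g.

322 g/day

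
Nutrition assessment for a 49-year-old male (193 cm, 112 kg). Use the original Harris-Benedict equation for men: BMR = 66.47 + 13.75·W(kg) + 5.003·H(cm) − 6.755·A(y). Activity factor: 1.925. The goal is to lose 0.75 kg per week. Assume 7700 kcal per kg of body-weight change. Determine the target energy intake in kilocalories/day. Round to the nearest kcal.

3489 kilocalories/day

Harris-Benedict: BMR = 66.47 + 13.75(112) + 5.003(193) − 6.755(49) = 2241.054 kcal/day.
TEE = 2241.054 × 1.925 = 4314.029 kcal/day.
Required daily deficit = 0.75 × 7700 ÷ 7 = 825 kcal/day.
Target intake = 4314.029 − 825 = 3489.029 kcal/day.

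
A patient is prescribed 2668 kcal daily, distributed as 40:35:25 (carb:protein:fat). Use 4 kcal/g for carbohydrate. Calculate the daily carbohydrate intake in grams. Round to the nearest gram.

Carbohydrate energy = 40% × 2668 = 1067.2 kcal.
At 4 kcal/g: 1067.2 ÷ 4 = 266.8 g.

267 g/day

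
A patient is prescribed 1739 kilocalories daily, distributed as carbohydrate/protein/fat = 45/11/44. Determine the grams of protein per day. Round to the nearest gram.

48 g/day

Protein energy = 11% × 1739 = 191.29 kcal.
At 4 kcal/g: 191.29 ÷ 4 = 47.8225 g.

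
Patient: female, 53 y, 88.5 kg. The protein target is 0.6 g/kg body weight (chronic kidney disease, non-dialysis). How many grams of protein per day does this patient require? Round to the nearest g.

53 g/day

Protein = 0.6 g/kg × 88.5 kg = 53.1 g/day.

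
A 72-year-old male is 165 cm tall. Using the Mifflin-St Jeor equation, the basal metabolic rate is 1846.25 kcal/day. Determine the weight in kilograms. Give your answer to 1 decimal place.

117.0 kg

1846.25 = 10·W + 6.25(165) − 5(72) + 5
10·W = 1846.25 − 676.25 = 1170, so W = 117 kg.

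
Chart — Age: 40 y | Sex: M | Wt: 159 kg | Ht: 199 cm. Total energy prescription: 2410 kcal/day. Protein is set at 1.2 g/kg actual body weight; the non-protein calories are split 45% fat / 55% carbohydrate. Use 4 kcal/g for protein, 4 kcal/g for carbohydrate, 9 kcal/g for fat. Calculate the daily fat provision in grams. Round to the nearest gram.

Protein = 1.2 × 159 = 190.8 g → 190.8 × 4 = 763.2 kcal.
Non-protein calories = 2410 − 763.2 = 1646.8 kcal.
Fat: 45% × 1646.8 = 741.06 kcal; carbohydrate: 905.74 kcal.
Fat: 741.06 kcal ÷ 9 kcal/g = 82.34 g.

82 g/day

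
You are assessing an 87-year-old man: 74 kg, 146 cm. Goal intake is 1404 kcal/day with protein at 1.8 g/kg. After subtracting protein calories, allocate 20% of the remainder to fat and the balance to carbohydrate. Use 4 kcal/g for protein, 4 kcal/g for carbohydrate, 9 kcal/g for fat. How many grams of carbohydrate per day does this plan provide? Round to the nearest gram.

174 g/day

Protein = 1.8 × 74 = 133.2 g → 133.2 × 4 = 532.8 kcal.
Non-protein calories = 1404 − 532.8 = 871.2 kcal.
Fat: 20% × 871.2 = 174.24 kcal; carbohydrate: 696.96 kcal.
Carbohydrate: 696.96 kcal ÷ 4 kcal/g = 174.24 g.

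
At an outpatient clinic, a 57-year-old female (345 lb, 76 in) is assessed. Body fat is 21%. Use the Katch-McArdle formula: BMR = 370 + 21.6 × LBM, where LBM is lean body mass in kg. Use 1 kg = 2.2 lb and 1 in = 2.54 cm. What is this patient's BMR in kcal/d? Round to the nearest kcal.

3046 kcal/d

Convert to metric: weight = 345 ÷ 2.2 = 156.8182 kg; height = 76 × 2.54 = 193.04 cm.
LBM = 156.8182 × (1 − 0.21) = 123.8864 kg. Katch-McArdle: BMR = 370 + 21.6 × 123.8864 = 3045.9455 kcal/day.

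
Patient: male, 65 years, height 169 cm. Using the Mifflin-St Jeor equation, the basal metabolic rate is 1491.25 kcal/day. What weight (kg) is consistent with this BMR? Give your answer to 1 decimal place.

75.5 kg

1491.25 = 10·W + 6.25(169) − 5(65) + 5
10·W = 1491.25 − 736.25 = 755, so W = 75.5 kg.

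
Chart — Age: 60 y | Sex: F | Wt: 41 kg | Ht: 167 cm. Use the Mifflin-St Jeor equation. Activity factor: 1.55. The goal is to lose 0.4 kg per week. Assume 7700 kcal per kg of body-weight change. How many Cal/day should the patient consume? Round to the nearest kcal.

Mifflin-St Jeor (female): BMR = 10(41) + 6.25(167) − 5(60) − 161 = 410 + 1043.75 − 300 − 161 = 992.75 kcal/day.
TEE = 992.75 × 1.55 = 1538.7625 kcal/day.
Required daily deficit = 0.4 × 7700 ÷ 7 = 440 kcal/day.
Target intake = 1538.7625 − 440 = 1098.7625 kcal/day.

1099 Cal/day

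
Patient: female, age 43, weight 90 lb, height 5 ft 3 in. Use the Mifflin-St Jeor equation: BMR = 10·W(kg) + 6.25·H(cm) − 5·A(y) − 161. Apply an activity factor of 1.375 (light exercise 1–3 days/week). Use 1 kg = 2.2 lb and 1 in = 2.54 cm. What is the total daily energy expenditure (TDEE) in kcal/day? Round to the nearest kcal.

Convert to metric: weight = 90 ÷ 2.2 = 40.9091 kg; height = (5×12 + 3) × 2.54 = 63 × 2.54 = 160.02 cm.
Mifflin-St Jeor (female): BMR = 10(40.9091) + 6.25(160.02) − 5(43) − 161 = 409.0909 + 1000.125 − 215 − 161 = 1033.2159 kcal/day.
TEE = BMR × activity factor = 1033.2159 × 1.375 = 1420.6719 kcal/day.

1421 kcal/day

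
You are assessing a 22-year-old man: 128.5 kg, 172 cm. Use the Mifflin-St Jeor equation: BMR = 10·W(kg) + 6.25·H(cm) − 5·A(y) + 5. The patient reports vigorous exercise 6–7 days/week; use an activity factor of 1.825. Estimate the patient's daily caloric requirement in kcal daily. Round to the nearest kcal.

4115 kcal daily

Mifflin-St Jeor (male): BMR = 10(128.5) + 6.25(172) − 5(22) + 5 = 1285 + 1075 − 110 + 5 = 2255 kcal/day.
TEE = BMR × activity factor = 2255 × 1.825 = 4115.375 kcal/day.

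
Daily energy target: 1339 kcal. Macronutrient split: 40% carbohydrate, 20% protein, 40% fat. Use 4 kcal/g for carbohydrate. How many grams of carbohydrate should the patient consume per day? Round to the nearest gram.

Carbohydrate energy = 40% × 1339 = 535.6 kcal.
At 4 kcal/g: 535.6 ÷ 4 = 133.9 g.

134 g/day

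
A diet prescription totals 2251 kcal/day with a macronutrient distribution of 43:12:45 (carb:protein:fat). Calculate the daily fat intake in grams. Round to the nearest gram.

Fat energy = 45% × 2251 = 1012.95 kcal.
At 9 kcal/g: 1012.95 ÷ 9 = 112.55 g.

113 g/day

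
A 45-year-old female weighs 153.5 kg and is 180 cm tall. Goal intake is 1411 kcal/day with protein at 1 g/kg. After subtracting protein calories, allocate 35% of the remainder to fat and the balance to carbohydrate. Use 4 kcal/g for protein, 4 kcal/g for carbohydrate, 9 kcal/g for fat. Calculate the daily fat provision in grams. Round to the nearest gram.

31 g/day

Protein = 1 × 153.5 = 153.5 g → 153.5 × 4 = 614 kcal.
Non-protein calories = 1411 − 614 = 797 kcal.
Fat: 35% × 797 = 278.95 kcal; carbohydrate: 518.05 kcal.
Fat: 278.95 kcal ÷ 9 kcal/g = 30.9944 g.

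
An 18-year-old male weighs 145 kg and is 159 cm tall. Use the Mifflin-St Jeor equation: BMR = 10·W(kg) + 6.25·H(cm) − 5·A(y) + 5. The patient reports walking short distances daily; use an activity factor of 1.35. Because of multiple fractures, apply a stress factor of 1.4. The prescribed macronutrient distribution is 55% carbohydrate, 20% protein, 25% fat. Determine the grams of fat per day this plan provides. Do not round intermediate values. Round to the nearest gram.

Mifflin-St Jeor (male): BMR = 10(145) + 6.25(159) − 5(18) + 5 = 1450 + 993.75 − 90 + 5 = 2358.75 kcal/day.
TEE = 2358.75 × 1.35 = 3184.3125 kcal/day.
With stress factor 1.4: 3184.3125 × 1.4 = 4458.0375 kcal/day.
Fat energy = 25% × 4458.0375 = 1114.5094 kcal.
Fat = 1114.5094 ÷ 9 kcal/g = 123.8344 g.

124 g/day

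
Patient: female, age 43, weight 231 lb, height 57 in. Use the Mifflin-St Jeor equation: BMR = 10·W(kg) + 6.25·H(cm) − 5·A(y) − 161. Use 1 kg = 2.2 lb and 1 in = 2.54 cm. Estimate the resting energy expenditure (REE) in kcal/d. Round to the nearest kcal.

Convert to metric: weight = 231 ÷ 2.2 = 105 kg; height = 57 × 2.54 = 144.78 cm.
Mifflin-St Jeor (female): BMR = 10(105) + 6.25(144.78) − 5(43) − 161 = 1050 + 904.875 − 215 − 161 = 1578.875 kcal/day.

1579 kcal/d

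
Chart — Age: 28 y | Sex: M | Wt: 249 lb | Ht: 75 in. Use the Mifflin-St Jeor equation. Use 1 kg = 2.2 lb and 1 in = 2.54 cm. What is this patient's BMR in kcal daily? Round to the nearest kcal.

Convert to metric: weight = 249 ÷ 2.2 = 113.1818 kg; height = 75 × 2.54 = 190.5 cm.
Mifflin-St Jeor (male): BMR = 10(113.1818) + 6.25(190.5) − 5(28) + 5 = 1131.8182 + 1190.625 − 140 + 5 = 2187.4432 kcal/day.

2187 kcal daily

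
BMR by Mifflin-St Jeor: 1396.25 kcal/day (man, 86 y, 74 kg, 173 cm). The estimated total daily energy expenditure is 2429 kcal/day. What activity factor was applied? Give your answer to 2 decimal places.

1.74

Activity factor = TEE ÷ BMR = 2429 ÷ 1396.25 = 1.74.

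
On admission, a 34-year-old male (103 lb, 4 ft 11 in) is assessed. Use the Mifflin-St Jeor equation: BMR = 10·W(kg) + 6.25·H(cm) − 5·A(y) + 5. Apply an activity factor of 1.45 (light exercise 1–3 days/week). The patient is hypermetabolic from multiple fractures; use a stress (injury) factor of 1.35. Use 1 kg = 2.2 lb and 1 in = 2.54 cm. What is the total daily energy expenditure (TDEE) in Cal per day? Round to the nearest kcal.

2427 Cal per day

Convert to metric: weight = 103 ÷ 2.2 = 46.8182 kg; height = (4×12 + 11) × 2.54 = 59 × 2.54 = 149.86 cm.
Mifflin-St Jeor (male): BMR = 10(46.8182) + 6.25(149.86) − 5(34) + 5 = 468.1818 + 936.625 − 170 + 5 = 1239.8068 kcal/day.
TEE = BMR × activity factor = 1239.8068 × 1.45 = 1797.7199 kcal/day.
Apply stress factor: 1797.7199 × 1.35 = 2426.9218 kcal/day.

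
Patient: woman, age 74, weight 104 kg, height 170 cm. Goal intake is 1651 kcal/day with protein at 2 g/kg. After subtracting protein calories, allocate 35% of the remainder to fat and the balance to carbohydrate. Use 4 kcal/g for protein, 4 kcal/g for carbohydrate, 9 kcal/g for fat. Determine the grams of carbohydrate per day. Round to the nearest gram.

133 g/day

Protein = 2 × 104 = 208 g → 208 × 4 = 832 kcal.
Non-protein calories = 1651 − 832 = 819 kcal.
Fat: 35% × 819 = 286.65 kcal; carbohydrate: 532.35 kcal.
Carbohydrate: 532.35 kcal ÷ 4 kcal/g = 133.0875 g.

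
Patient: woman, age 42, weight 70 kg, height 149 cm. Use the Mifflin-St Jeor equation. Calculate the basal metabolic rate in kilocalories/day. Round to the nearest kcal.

Mifflin-St Jeor (female): BMR = 10(70) + 6.25(149) − 5(42) − 161 = 700 + 931.25 − 210 − 161 = 1260.25 kcal/day.

1260 kilocalories/day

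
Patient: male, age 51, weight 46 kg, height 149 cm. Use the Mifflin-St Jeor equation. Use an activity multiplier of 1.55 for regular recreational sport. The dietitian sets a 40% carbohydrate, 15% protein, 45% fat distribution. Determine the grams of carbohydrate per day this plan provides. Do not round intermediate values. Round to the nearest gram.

Mifflin-St Jeor (male): BMR = 10(46) + 6.25(149) − 5(51) + 5 = 460 + 931.25 − 255 + 5 = 1141.25 kcal/day.
TEE = 1141.25 × 1.55 = 1768.9375 kcal/day.
Carbohydrate energy = 40% × 1768.9375 = 707.575 kcal.
Carbohydrate = 707.575 ÷ 4 kcal/g = 176.8938 g.

177 g/day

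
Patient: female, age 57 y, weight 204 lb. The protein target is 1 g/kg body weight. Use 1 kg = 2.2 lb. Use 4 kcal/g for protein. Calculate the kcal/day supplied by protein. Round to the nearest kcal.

371 kcal/day

Weight in kg = 204 ÷ 2.2 = 92.7273 kg.
Protein = 1 g/kg × 92.7273 kg = 92.7273 g/day.
Protein energy = 92.7273 g × 4 kcal/g = 370.9091 kcal/day.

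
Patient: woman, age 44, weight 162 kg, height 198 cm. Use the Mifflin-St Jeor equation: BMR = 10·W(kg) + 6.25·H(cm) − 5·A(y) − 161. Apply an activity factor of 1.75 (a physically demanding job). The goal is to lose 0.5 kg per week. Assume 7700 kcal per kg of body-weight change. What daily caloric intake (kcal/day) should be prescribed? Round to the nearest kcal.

Mifflin-St Jeor (female): BMR = 10(162) + 6.25(198) − 5(44) − 161 = 1620 + 1237.5 − 220 − 161 = 2476.5 kcal/day.
TEE = 2476.5 × 1.75 = 4333.875 kcal/day.
Required daily deficit = 0.5 × 7700 ÷ 7 = 550 kcal/day.
Target intake = 4333.875 − 550 = 3783.875 kcal/day.

3784 kcal/day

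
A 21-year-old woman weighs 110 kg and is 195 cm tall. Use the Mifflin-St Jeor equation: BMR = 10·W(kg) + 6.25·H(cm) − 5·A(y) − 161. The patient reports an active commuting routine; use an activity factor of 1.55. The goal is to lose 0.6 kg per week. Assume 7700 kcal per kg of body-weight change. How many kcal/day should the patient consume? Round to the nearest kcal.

2522 kcal/day

Mifflin-St Jeor (female): BMR = 10(110) + 6.25(195) − 5(21) − 161 = 1100 + 1218.75 − 105 − 161 = 2052.75 kcal/day.
TEE = 2052.75 × 1.55 = 3181.7625 kcal/day.
Required daily deficit = 0.6 × 7700 ÷ 7 = 660 kcal/day.
Target intake = 3181.7625 − 660 = 2521.7625 kcal/day.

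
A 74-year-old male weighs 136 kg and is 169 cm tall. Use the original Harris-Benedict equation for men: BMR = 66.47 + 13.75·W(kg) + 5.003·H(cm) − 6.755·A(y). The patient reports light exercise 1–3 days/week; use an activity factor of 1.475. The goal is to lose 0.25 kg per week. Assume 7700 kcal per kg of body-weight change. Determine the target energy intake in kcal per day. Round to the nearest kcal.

Harris-Benedict: BMR = 66.47 + 13.75(136) + 5.003(169) − 6.755(74) = 2282.107 kcal/day.
TEE = 2282.107 × 1.475 = 3366.1078 kcal/day.
Required daily deficit = 0.25 × 7700 ÷ 7 = 275 kcal/day.
Target intake = 3366.1078 − 275 = 3091.1078 kcal/day.

3091 kcal per day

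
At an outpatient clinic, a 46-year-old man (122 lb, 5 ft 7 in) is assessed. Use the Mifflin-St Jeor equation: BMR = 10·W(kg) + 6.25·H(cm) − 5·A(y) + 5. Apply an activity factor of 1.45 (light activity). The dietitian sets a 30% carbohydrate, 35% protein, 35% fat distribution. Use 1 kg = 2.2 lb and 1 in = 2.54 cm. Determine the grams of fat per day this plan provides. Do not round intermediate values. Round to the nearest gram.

Convert to metric: weight = 122 ÷ 2.2 = 55.4545 kg; height = (5×12 + 7) × 2.54 = 67 × 2.54 = 170.18 cm.
Mifflin-St Jeor (male): BMR = 10(55.4545) + 6.25(170.18) − 5(46) + 5 = 554.5455 + 1063.625 − 230 + 5 = 1393.1705 kcal/day.
TEE = 1393.1705 × 1.45 = 2020.0972 kcal/day.
Fat energy = 35% × 2020.0972 = 707.034 kcal.
Fat = 707.034 ÷ 9 kcal/g = 78.5593 g.

79 g/day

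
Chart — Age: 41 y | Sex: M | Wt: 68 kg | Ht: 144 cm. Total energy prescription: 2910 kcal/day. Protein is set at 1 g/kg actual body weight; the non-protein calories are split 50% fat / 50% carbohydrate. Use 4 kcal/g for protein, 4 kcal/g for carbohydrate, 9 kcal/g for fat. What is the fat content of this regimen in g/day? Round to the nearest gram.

Protein = 1 × 68 = 68 g → 68 × 4 = 272 kcal.
Non-protein calories = 2910 − 272 = 2638 kcal.
Fat: 50% × 2638 = 1319 kcal; carbohydrate: 1319 kcal.
Fat: 1319 kcal ÷ 9 kcal/g = 146.5556 g.

147 g/day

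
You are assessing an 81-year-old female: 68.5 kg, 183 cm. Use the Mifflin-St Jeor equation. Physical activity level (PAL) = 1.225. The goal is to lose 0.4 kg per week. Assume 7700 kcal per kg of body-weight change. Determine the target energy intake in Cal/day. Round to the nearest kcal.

1107 Cal/day

Mifflin-St Jeor (female): BMR = 10(68.5) + 6.25(183) − 5(81) − 161 = 685 + 1143.75 − 405 − 161 = 1262.75 kcal/day.
TEE = 1262.75 × 1.225 = 1546.8688 kcal/day.
Required daily deficit = 0.4 × 7700 ÷ 7 = 440 kcal/day.
Target intake = 1546.8688 − 440 = 1106.8688 kcal/day.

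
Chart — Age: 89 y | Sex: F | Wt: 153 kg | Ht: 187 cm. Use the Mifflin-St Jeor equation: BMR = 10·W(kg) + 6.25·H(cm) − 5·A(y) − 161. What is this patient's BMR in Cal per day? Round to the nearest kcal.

Mifflin-St Jeor (female): BMR = 10(153) + 6.25(187) − 5(89) − 161 = 1530 + 1168.75 − 445 − 161 = 2092.75 kcal/day.

2093 Cal per day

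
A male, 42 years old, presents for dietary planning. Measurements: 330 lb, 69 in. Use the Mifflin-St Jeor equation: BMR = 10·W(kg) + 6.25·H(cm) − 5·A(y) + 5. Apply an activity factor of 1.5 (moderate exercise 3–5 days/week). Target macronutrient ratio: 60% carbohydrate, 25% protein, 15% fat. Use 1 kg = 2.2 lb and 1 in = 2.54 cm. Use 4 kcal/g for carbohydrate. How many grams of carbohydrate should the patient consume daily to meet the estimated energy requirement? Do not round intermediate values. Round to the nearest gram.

Convert to metric: weight = 330 ÷ 2.2 = 150 kg; height = 69 × 2.54 = 175.26 cm.
Mifflin-St Jeor (male): BMR = 10(150) + 6.25(175.26) − 5(42) + 5 = 1500 + 1095.375 − 210 + 5 = 2390.375 kcal/day.
TEE = 2390.375 × 1.5 = 3585.5625 kcal/day.
Carbohydrate energy = 60% × 3585.5625 = 2151.3375 kcal.
Carbohydrate = 2151.3375 ÷ 4 kcal/g = 537.8344 g.

538 g/day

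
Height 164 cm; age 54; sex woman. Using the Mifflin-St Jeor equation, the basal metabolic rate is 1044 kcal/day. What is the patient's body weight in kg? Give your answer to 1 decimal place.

45.0 kg

1044 = 10·W + 6.25(164) − 5(54) − 161
10·W = 1044 − 594 = 450, so W = 45 kg.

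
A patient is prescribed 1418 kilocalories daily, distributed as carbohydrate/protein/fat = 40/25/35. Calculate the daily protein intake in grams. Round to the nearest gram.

89 g/day

Protein energy = 25% × 1418 = 354.5 kcal.
At 4 kcal/g: 354.5 ÷ 4 = 88.625 g.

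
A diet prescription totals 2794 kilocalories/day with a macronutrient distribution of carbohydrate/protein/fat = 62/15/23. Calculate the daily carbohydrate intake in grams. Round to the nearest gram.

433 g/day

Carbohydrate energy = 62% × 2794 = 1732.28 kcal.
At 4 kcal/g: 1732.28 ÷ 4 = 433.07 g.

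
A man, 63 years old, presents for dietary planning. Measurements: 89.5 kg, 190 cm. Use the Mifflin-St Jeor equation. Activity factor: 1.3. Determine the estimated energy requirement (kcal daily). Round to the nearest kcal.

2304 kcal daily

Mifflin-St Jeor (male): BMR = 10(89.5) + 6.25(190) − 5(63) + 5 = 895 + 1187.5 − 315 + 5 = 1772.5 kcal/day.
TEE = BMR × activity factor = 1772.5 × 1.3 = 2304.25 kcal/day.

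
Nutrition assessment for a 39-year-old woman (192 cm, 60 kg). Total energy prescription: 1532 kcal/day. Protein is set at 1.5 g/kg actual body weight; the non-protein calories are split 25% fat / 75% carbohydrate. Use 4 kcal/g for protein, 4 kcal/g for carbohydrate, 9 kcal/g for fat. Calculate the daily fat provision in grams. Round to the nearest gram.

33 g/day

Protein = 1.5 × 60 = 90 g → 90 × 4 = 360 kcal.
Non-protein calories = 1532 − 360 = 1172 kcal.
Fat: 25% × 1172 = 293 kcal; carbohydrate: 879 kcal.
Fat: 293 kcal ÷ 9 kcal/g = 32.5556 g.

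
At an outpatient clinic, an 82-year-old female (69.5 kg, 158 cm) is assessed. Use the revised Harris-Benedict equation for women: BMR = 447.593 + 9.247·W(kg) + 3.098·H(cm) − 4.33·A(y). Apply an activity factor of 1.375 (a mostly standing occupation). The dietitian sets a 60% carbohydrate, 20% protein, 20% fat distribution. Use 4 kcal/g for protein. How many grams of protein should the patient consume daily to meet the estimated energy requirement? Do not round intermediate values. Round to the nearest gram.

Harris-Benedict: BMR = 447.593 + 9.247(69.5) + 3.098(158) − 4.33(82) = 1224.6835 kcal/day.
TEE = 1224.6835 × 1.375 = 1683.9398 kcal/day.
Protein energy = 20% × 1683.9398 = 336.788 kcal.
Protein = 336.788 ÷ 4 kcal/g = 84.197 g.

84 g/day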